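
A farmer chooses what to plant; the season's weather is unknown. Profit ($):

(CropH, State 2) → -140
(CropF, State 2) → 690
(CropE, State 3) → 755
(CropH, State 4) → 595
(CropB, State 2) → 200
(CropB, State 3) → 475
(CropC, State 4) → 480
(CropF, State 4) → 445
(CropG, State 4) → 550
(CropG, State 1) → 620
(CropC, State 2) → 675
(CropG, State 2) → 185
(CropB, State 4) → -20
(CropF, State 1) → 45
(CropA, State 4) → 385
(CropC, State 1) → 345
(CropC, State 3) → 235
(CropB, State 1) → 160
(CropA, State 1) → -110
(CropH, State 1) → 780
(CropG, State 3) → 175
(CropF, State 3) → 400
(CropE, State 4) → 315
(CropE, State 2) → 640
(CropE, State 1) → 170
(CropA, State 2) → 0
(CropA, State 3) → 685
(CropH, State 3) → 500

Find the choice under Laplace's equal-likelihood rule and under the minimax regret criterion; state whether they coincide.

laplace → CropE; minimax regret → CropC (disagree)

Row averages: CropF=395, CropB=203.75, CropA=240, CropC=433.75, CropG=382.5, CropH=433.75, CropE=470
Highest average = 470 → CropE.
Column bests: State 1=780, State 2=690, State 3=755, State 4=595.
CropF regrets: 735, 0, 355, 150 → max 735
CropB regrets: 620, 490, 280, 615 → max 620
CropA regrets: 890, 690, 70, 210 → max 890
CropC regrets: 435, 15, 520, 115 → max 520
CropG regrets: 160, 505, 580, 45 → max 580
CropH regrets: 0, 830, 255, 0 → max 830
CropE regrets: 610, 50, 0, 280 → max 610
Smallest max regret = 520 → CropC.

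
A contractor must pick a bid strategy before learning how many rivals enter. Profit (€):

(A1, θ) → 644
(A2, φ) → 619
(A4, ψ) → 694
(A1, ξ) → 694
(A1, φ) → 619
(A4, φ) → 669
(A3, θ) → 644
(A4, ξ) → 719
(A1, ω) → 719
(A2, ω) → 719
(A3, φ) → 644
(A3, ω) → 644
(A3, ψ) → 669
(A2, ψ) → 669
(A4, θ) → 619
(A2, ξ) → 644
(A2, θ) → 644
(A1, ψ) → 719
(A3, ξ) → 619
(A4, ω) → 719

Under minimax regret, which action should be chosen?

A4

Column bests: θ=644, φ=669, ψ=719, ω=719, ξ=719.
A1 regrets: 0, 50, 0, 0, 25 → max 50
A2 regrets: 0, 50, 50, 0, 75 → max 75
A3 regrets: 0, 25, 50, 75, 100 → max 100
A4 regrets: 25, 0, 25, 0, 0 → max 25
Smallest max regret = 25 → A4.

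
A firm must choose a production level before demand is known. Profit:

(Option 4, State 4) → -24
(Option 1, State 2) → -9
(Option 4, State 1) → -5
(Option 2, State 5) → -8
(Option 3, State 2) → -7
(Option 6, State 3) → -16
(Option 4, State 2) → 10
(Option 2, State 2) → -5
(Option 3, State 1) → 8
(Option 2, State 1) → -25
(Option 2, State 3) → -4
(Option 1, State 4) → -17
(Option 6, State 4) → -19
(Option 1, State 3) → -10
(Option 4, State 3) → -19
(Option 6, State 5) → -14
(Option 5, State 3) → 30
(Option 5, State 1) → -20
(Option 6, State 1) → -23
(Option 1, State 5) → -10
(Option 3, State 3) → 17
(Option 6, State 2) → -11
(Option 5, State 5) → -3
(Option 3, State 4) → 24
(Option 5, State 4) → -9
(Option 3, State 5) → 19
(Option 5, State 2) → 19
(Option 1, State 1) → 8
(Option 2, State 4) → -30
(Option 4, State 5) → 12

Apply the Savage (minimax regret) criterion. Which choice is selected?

Column bests: State 1=8, State 2=19, State 3=30, State 4=24, State 5=19.
Option 1 regrets: 0, 28, 40, 41, 29 → max 41
Option 2 regrets: 33, 24, 34, 54, 27 → max 54
Option 3 regrets: 0, 26, 13, 0, 0 → max 26
Option 4 regrets: 13, 9, 49, 48, 7 → max 49
Option 5 regrets: 28, 0, 0, 33, 22 → max 33
Option 6 regrets: 31, 30, 46, 43, 33 → max 46
Smallest max regret = 26 → Option 3.

Option 3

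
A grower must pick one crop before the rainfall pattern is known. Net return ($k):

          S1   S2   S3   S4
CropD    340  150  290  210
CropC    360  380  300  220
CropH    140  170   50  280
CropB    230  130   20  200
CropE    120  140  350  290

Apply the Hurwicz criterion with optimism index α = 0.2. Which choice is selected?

CropD: 0.2·340 + 0.8·150 = 188
CropC: 0.2·380 + 0.8·220 = 252
CropH: 0.2·280 + 0.8·50 = 96
CropB: 0.2·230 + 0.8·20 = 62
CropE: 0.2·350 + 0.8·120 = 166
Highest Hurwicz score = 252 → CropC.

CropC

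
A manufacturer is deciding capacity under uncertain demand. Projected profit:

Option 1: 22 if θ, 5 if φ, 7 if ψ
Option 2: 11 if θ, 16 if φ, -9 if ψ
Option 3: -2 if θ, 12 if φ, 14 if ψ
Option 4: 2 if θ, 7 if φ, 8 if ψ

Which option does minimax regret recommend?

Column bests: θ=22, φ=16, ψ=14.
Option 1 regrets: 0, 11, 7 → max 11
Option 2 regrets: 11, 0, 23 → max 23
Option 3 regrets: 24, 4, 0 → max 24
Option 4 regrets: 20, 9, 6 → max 20
Smallest max regret = 11 → Option 1.

Option 1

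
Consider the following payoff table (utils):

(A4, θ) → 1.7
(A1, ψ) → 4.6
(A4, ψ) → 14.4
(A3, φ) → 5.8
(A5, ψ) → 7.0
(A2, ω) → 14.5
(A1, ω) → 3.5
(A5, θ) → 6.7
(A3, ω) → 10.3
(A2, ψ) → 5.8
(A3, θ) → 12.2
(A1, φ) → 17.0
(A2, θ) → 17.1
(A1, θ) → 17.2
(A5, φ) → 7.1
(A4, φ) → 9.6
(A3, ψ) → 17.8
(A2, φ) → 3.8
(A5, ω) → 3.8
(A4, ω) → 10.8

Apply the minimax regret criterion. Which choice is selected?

Column bests: θ=17.2, φ=17.0, ψ=17.8, ω=14.5.
A1 regrets: 0.0, 0.0, 13.2, 11.0 → max 13.2
A2 regrets: 0.1, 13.2, 12.0, 0.0 → max 13.2
A3 regrets: 5.0, 11.2, 0.0, 4.2 → max 11.2
A4 regrets: 15.5, 7.4, 3.4, 3.7 → max 15.5
A5 regrets: 10.5, 9.9, 10.8, 10.7 → max 10.8
Smallest max regret = 10.8 → A5.

A5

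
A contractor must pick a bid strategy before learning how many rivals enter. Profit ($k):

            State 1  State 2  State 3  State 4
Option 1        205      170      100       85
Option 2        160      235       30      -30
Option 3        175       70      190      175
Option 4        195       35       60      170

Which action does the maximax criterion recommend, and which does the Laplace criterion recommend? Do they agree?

Row maxima: Option 1=205, Option 2=235, Option 3=190, Option 4=195
Best best-case = 235 → Option 2.
Row averages: Option 1=140, Option 2=98.75, Option 3=152.5, Option 4=115
Highest average = 152.5 → Option 3.

maximax → Option 2; laplace → Option 3 (disagree)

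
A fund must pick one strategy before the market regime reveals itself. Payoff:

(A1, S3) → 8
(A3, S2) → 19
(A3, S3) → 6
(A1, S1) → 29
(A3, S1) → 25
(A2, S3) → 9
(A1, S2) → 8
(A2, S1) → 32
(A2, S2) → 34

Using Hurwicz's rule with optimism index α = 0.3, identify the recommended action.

A2

A1: 0.3·29 + 0.7·8 = 14.3
A2: 0.3·34 + 0.7·9 = 16.5
A3: 0.3·25 + 0.7·6 = 11.7
Highest Hurwicz score = 16.5 → A2.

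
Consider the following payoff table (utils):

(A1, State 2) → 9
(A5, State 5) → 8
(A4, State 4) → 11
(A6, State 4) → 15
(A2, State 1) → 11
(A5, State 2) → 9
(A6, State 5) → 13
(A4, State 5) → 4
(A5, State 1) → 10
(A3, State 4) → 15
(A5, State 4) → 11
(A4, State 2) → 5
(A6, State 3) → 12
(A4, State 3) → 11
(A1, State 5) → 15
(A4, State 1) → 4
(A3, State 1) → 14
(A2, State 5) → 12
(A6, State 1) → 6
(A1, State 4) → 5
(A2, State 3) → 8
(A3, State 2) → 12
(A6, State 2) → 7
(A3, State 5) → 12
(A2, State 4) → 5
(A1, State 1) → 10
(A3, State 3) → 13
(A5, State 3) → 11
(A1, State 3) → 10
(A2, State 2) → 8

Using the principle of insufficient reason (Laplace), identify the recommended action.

A3

Row averages: A1=9.8, A2=8.8, A3=13.2, A4=7, A5=9.8, A6=10.6
Highest average = 13.2 → A3.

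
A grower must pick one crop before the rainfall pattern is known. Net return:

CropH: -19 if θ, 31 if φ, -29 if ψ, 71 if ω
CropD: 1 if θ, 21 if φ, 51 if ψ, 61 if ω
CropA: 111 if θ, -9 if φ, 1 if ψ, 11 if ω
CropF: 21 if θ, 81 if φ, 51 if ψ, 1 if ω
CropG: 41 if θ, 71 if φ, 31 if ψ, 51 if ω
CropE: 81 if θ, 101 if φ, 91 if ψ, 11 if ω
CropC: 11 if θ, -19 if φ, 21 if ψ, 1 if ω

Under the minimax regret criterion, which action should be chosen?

CropE

Column bests: θ=111, φ=101, ψ=91, ω=71.
CropH regrets: 130, 70, 120, 0 → max 130
CropD regrets: 110, 80, 40, 10 → max 110
CropA regrets: 0, 110, 90, 60 → max 110
CropF regrets: 90, 20, 40, 70 → max 90
CropG regrets: 70, 30, 60, 20 → max 70
CropE regrets: 30, 0, 0, 60 → max 60
CropC regrets: 100, 120, 70, 70 → max 120
Smallest max regret = 60 → CropE.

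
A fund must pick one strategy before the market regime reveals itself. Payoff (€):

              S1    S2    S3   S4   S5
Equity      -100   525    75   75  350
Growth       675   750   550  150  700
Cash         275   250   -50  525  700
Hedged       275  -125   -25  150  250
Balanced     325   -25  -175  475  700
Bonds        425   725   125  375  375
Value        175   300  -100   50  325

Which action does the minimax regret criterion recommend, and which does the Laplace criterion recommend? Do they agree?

minimax regret → Growth; laplace → Growth (agree)

Column bests: S1=675, S2=750, S3=550, S4=525, S5=700.
Equity regrets: 775, 225, 475, 450, 350 → max 775
Growth regrets: 0, 0, 0, 375, 0 → max 375
Cash regrets: 400, 500, 600, 0, 0 → max 600
Hedged regrets: 400, 875, 575, 375, 450 → max 875
Balanced regrets: 350, 775, 725, 50, 0 → max 775
Bonds regrets: 250, 25, 425, 150, 325 → max 425
Value regrets: 500, 450, 650, 475, 375 → max 650
Smallest max regret = 375 → Growth.
Row averages: Equity=185, Growth=565, Cash=340, Hedged=105, Balanced=260, Bonds=405, Value=150
Highest average = 565 → Growth.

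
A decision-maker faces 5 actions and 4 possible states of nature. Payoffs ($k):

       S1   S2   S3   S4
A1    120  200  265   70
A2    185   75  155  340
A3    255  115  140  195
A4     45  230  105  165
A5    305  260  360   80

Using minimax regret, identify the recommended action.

A2

Column bests: S1=305, S2=260, S3=360, S4=340.
A1 regrets: 185, 60, 95, 270 → max 270
A2 regrets: 120, 185, 205, 0 → max 205
A3 regrets: 50, 145, 220, 145 → max 220
A4 regrets: 260, 30, 255, 175 → max 260
A5 regrets: 0, 0, 0, 260 → max 260
Smallest max regret = 205 → A2.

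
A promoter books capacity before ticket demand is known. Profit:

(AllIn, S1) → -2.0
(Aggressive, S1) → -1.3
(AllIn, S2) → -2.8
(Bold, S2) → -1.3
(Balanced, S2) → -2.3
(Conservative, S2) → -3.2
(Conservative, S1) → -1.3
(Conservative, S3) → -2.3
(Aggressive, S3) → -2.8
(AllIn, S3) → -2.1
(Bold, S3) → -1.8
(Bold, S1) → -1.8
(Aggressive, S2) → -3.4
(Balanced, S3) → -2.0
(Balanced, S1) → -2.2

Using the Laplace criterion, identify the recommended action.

Bold

Row averages: Conservative=-34/15, Balanced=-13/6, Aggressive=-2.5, Bold=-49/30, AllIn=-2.3
Highest average = -49/30 → Bold.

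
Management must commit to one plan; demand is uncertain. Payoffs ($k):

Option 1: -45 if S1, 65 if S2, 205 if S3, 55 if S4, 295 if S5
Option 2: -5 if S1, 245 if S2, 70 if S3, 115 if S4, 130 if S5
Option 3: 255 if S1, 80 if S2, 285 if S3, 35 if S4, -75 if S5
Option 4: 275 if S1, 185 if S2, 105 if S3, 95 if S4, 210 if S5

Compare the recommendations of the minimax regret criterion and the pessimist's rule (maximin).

minimax regret → Option 4; maximin → Option 4 (agree)

Column bests: S1=275, S2=245, S3=285, S4=115, S5=295.
Option 1 regrets: 320, 180, 80, 60, 0 → max 320
Option 2 regrets: 280, 0, 215, 0, 165 → max 280
Option 3 regrets: 20, 165, 0, 80, 370 → max 370
Option 4 regrets: 0, 60, 180, 20, 85 → max 180
Smallest max regret = 180 → Option 4.
Row minima: Option 1=-45, Option 2=-5, Option 3=-75, Option 4=95
Best worst-case = 95 → Option 4.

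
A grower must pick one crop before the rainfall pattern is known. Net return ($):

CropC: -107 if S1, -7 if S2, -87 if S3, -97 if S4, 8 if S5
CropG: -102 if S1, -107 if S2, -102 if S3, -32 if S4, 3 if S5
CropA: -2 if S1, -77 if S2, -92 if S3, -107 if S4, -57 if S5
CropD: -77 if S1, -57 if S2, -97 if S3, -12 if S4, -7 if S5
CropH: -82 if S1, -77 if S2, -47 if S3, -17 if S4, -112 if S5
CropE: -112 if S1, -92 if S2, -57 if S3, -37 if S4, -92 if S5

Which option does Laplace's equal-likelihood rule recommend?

CropD

Row averages: CropC=-58, CropG=-68, CropA=-67, CropD=-50, CropH=-67, CropE=-78
Highest average = -50 → CropD.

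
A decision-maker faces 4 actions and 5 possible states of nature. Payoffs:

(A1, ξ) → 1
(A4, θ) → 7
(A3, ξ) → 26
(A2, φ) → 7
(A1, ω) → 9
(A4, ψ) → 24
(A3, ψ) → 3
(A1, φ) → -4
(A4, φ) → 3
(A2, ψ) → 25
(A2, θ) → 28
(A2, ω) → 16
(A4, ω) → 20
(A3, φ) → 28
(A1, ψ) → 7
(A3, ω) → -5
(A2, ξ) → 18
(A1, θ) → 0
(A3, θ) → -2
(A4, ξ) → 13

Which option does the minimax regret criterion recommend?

Column bests: θ=28, φ=28, ψ=25, ω=20, ξ=26.
A1 regrets: 28, 32, 18, 11, 25 → max 32
A2 regrets: 0, 21, 0, 4, 8 → max 21
A3 regrets: 30, 0, 22, 25, 0 → max 30
A4 regrets: 21, 25, 1, 0, 13 → max 25
Smallest max regret = 21 → A2.

A2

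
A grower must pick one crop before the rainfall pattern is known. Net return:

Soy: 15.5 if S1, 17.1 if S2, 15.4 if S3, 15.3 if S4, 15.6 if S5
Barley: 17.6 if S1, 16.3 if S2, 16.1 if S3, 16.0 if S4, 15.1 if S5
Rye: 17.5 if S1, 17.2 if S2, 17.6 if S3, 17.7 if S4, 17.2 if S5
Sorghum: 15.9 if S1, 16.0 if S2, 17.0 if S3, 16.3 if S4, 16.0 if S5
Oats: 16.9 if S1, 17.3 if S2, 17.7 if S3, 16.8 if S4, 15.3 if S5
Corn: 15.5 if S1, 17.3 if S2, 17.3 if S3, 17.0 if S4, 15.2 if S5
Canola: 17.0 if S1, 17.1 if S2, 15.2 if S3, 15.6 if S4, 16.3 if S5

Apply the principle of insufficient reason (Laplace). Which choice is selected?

Rye

Row averages: Soy=15.78, Barley=16.22, Rye=17.44, Sorghum=16.24, Oats=16.8, Corn=16.46, Canola=16.24
Highest average = 17.44 → Rye.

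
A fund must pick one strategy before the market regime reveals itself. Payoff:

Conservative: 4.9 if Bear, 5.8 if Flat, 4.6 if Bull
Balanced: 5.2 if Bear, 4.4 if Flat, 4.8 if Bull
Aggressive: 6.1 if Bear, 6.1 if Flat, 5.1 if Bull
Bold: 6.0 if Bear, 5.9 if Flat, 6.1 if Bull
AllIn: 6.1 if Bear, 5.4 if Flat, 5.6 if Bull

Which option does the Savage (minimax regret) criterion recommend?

Bold

Column bests: Bear=6.1, Flat=6.1, Bull=6.1.
Conservative regrets: 1.2, 0.3, 1.5 → max 1.5
Balanced regrets: 0.9, 1.7, 1.3 → max 1.7
Aggressive regrets: 0.0, 0.0, 1.0 → max 1.0
Bold regrets: 0.1, 0.2, 0.0 → max 0.2
AllIn regrets: 0.0, 0.7, 0.5 → max 0.7
Smallest max regret = 0.2 → Bold.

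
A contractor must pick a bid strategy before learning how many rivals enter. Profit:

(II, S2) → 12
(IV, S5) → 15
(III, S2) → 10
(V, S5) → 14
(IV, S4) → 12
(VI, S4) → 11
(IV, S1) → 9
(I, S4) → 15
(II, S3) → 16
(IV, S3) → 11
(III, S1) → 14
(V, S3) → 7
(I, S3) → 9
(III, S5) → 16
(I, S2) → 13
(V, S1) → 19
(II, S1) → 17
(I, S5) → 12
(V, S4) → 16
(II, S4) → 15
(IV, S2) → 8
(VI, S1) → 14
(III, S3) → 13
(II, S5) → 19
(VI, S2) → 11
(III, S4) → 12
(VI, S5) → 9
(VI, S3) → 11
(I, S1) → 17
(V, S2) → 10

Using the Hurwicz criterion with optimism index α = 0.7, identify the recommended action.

II

I: 0.7·17 + 0.3·9 = 14.6
II: 0.7·19 + 0.3·12 = 16.9
III: 0.7·16 + 0.3·10 = 14.2
IV: 0.7·15 + 0.3·8 = 12.9
V: 0.7·19 + 0.3·7 = 15.4
VI: 0.7·14 + 0.3·9 = 12.5
Highest Hurwicz score = 16.9 → II.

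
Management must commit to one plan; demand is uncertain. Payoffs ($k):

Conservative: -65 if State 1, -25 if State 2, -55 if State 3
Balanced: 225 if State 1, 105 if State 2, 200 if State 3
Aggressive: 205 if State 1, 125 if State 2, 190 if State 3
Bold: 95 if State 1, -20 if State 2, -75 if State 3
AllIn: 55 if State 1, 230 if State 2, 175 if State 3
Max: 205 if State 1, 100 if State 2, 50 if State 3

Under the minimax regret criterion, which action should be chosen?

Column bests: State 1=225, State 2=230, State 3=200.
Conservative regrets: 290, 255, 255 → max 290
Balanced regrets: 0, 125, 0 → max 125
Aggressive regrets: 20, 105, 10 → max 105
Bold regrets: 130, 250, 275 → max 275
AllIn regrets: 170, 0, 25 → max 170
Max regrets: 20, 130, 150 → max 150
Smallest max regret = 105 → Aggressive.

Aggressive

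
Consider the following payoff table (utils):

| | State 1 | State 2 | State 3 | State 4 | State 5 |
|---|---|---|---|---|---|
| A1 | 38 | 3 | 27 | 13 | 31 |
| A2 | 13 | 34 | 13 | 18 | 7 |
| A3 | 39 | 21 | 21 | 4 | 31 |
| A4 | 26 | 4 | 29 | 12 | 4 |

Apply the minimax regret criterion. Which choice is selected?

A3

Column bests: State 1=39, State 2=34, State 3=29, State 4=18, State 5=31.
A1 regrets: 1, 31, 2, 5, 0 → max 31
A2 regrets: 26, 0, 16, 0, 24 → max 26
A3 regrets: 0, 13, 8, 14, 0 → max 14
A4 regrets: 13, 30, 0, 6, 27 → max 30
Smallest max regret = 14 → A3.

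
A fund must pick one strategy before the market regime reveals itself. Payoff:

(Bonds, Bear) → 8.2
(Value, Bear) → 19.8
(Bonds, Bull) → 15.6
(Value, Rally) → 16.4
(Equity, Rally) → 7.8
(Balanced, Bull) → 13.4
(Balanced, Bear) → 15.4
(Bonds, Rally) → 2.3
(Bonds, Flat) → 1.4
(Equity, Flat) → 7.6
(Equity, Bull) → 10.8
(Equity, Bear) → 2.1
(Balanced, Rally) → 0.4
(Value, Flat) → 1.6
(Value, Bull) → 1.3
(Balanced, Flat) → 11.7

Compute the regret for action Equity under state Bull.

Best payoff under Bull is 15.6.
Regret = 15.6 − 10.8 = 4.8.

4.8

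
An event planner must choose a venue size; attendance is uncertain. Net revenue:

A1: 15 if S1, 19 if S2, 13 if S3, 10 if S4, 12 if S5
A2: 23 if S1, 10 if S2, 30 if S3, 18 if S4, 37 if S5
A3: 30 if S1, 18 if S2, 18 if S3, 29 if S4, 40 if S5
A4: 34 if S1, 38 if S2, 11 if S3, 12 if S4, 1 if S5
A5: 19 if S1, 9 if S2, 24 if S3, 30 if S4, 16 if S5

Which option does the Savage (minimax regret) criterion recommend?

Column bests: S1=34, S2=38, S3=30, S4=30, S5=40.
A1 regrets: 19, 19, 17, 20, 28 → max 28
A2 regrets: 11, 28, 0, 12, 3 → max 28
A3 regrets: 4, 20, 12, 1, 0 → max 20
A4 regrets: 0, 0, 19, 18, 39 → max 39
A5 regrets: 15, 29, 6, 0, 24 → max 29
Smallest max regret = 20 → A3.

A3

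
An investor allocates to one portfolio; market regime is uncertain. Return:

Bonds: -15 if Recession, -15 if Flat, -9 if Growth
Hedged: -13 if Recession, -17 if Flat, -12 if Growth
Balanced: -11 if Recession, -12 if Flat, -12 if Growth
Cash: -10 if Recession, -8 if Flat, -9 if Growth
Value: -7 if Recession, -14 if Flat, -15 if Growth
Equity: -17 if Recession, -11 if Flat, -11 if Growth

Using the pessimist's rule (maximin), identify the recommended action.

Cash

Row minima: Bonds=-15, Hedged=-17, Balanced=-12, Cash=-10, Value=-15, Equity=-17
Best worst-case = -10 → Cash.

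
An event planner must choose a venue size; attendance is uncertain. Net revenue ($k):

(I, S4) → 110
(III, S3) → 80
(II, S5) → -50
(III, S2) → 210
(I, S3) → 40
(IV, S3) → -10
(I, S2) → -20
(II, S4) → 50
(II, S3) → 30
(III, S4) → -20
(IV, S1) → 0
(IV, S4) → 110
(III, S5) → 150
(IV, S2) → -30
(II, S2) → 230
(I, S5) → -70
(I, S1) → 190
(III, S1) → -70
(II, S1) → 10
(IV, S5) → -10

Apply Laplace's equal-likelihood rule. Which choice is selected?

Row averages: I=50, II=54, III=70, IV=12
Highest average = 70 → III.

III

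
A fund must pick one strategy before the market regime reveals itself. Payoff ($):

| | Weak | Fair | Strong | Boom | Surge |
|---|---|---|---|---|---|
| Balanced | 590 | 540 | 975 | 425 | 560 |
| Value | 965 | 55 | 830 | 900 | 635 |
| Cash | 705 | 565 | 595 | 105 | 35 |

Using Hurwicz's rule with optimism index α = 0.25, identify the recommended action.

Balanced

Balanced: 0.25·975 + 0.75·425 = 562.5
Value: 0.25·965 + 0.75·55 = 282.5
Cash: 0.25·705 + 0.75·35 = 202.5
Highest Hurwicz score = 562.5 → Balanced.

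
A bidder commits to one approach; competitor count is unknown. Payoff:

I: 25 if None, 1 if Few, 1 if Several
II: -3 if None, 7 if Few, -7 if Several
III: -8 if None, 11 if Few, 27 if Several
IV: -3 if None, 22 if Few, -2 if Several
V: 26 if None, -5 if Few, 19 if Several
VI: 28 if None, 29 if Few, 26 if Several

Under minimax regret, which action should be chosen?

Column bests: None=28, Few=29, Several=27.
I regrets: 3, 28, 26 → max 28
II regrets: 31, 22, 34 → max 34
III regrets: 36, 18, 0 → max 36
IV regrets: 31, 7, 29 → max 31
V regrets: 2, 34, 8 → max 34
VI regrets: 0, 0, 1 → max 1
Smallest max regret = 1 → VI.

VI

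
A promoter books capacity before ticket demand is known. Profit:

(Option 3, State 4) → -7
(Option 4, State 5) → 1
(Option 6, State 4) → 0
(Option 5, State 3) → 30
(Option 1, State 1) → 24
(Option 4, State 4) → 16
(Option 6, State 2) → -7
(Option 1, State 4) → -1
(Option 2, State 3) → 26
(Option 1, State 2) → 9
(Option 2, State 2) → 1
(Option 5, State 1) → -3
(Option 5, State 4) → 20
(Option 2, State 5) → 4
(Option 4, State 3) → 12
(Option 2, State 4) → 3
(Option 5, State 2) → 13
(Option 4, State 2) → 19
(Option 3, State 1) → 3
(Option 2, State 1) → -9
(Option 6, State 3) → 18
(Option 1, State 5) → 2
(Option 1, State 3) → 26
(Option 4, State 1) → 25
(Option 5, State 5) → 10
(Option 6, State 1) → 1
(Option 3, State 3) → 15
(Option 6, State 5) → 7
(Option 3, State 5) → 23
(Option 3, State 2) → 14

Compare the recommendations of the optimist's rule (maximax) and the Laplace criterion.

Row maxima: Option 1=26, Option 2=26, Option 3=23, Option 4=25, Option 5=30, Option 6=18
Best best-case = 30 → Option 5.
Row averages: Option 1=12, Option 2=5, Option 3=9.6, Option 4=14.6, Option 5=14, Option 6=3.8
Highest average = 14.6 → Option 4.

maximax → Option 5; laplace → Option 4 (disagree)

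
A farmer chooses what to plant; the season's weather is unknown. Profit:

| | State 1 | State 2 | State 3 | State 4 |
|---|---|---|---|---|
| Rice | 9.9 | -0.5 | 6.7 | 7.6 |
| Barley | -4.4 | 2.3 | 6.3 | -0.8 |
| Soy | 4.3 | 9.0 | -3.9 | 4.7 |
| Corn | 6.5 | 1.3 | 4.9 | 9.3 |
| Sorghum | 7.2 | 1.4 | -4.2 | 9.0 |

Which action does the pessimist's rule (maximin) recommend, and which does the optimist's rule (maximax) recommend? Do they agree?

Row minima: Rice=-0.5, Barley=-4.4, Soy=-3.9, Corn=1.3, Sorghum=-4.2
Best worst-case = 1.3 → Corn.
Row maxima: Rice=9.9, Barley=6.3, Soy=9.0, Corn=9.3, Sorghum=9.0
Best best-case = 9.9 → Rice.

maximin → Corn; maximax → Rice (disagree)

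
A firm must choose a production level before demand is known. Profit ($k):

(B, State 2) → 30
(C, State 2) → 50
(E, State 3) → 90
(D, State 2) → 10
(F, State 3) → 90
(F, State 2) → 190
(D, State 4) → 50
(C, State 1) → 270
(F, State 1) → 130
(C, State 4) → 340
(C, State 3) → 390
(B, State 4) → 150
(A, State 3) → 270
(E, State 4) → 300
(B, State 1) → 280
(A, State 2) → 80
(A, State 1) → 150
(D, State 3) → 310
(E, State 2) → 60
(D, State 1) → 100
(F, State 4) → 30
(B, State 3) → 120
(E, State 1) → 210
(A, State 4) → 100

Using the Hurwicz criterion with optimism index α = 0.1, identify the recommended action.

A: 0.1·270 + 0.9·80 = 99
B: 0.1·280 + 0.9·30 = 55
C: 0.1·390 + 0.9·50 = 84
D: 0.1·310 + 0.9·10 = 40
E: 0.1·300 + 0.9·60 = 84
F: 0.1·190 + 0.9·30 = 46
Highest Hurwicz score = 99 → A.

A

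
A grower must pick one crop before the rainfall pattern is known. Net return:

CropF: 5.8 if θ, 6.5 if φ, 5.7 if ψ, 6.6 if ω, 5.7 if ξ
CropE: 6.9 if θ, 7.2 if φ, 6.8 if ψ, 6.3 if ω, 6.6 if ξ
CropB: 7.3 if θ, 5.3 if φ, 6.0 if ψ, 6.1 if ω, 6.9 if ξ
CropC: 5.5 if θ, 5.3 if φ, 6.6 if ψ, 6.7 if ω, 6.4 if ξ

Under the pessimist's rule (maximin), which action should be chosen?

CropE

Row minima: CropF=5.7, CropE=6.3, CropB=5.3, CropC=5.3
Best worst-case = 6.3 → CropE.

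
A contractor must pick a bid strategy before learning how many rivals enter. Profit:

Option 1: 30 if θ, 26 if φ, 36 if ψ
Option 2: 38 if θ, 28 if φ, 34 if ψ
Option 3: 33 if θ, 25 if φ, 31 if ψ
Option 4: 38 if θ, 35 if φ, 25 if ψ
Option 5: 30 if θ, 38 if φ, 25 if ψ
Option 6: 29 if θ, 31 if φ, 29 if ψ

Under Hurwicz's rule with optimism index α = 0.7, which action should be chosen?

Option 1: 0.7·36 + 0.3·26 = 33
Option 2: 0.7·38 + 0.3·28 = 35
Option 3: 0.7·33 + 0.3·25 = 30.6
Option 4: 0.7·38 + 0.3·25 = 34.1
Option 5: 0.7·38 + 0.3·25 = 34.1
Option 6: 0.7·31 + 0.3·29 = 30.4
Highest Hurwicz score = 35 → Option 2.

Option 2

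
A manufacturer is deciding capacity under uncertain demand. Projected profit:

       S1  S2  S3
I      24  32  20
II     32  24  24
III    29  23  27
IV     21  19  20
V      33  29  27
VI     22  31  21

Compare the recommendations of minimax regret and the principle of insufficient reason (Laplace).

Column bests: S1=33, S2=32, S3=27.
I regrets: 9, 0, 7 → max 9
II regrets: 1, 8, 3 → max 8
III regrets: 4, 9, 0 → max 9
IV regrets: 12, 13, 7 → max 13
V regrets: 0, 3, 0 → max 3
VI regrets: 11, 1, 6 → max 11
Smallest max regret = 3 → V.
Row averages: I=76/3, II=80/3, III=79/3, IV=20, V=89/3, VI=74/3
Highest average = 89/3 → V.

minimax regret → V; laplace → V (agree)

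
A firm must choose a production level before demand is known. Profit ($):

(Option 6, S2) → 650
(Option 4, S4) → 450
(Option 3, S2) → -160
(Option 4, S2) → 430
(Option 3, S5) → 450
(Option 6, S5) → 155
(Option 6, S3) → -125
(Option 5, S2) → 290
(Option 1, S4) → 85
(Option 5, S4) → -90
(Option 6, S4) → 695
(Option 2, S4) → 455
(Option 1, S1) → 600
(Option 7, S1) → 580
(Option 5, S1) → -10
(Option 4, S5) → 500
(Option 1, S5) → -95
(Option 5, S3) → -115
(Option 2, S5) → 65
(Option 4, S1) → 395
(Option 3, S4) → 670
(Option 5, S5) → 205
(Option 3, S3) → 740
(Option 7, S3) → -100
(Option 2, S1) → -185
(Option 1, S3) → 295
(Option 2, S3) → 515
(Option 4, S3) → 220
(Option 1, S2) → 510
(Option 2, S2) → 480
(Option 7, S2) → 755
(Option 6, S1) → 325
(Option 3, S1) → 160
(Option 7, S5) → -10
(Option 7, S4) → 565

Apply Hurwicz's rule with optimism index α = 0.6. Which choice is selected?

Option 1: 0.6·600 + 0.4·(-95) = 322
Option 2: 0.6·515 + 0.4·(-185) = 235
Option 3: 0.6·740 + 0.4·(-160) = 380
Option 4: 0.6·500 + 0.4·220 = 388
Option 5: 0.6·290 + 0.4·(-115) = 128
Option 6: 0.6·695 + 0.4·(-125) = 367
Option 7: 0.6·755 + 0.4·(-100) = 413
Highest Hurwicz score = 413 → Option 7.

Option 7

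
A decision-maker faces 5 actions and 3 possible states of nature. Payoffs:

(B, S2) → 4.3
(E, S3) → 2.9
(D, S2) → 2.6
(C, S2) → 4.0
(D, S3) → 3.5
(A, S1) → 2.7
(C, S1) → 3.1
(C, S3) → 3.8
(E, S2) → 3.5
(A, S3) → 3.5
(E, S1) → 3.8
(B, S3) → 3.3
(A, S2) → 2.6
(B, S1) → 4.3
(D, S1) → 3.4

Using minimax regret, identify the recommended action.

Column bests: S1=4.3, S2=4.3, S3=3.8.
A regrets: 1.6, 1.7, 0.3 → max 1.7
B regrets: 0.0, 0.0, 0.5 → max 0.5
C regrets: 1.2, 0.3, 0.0 → max 1.2
D regrets: 0.9, 1.7, 0.3 → max 1.7
E regrets: 0.5, 0.8, 0.9 → max 0.9
Smallest max regret = 0.5 → B.

B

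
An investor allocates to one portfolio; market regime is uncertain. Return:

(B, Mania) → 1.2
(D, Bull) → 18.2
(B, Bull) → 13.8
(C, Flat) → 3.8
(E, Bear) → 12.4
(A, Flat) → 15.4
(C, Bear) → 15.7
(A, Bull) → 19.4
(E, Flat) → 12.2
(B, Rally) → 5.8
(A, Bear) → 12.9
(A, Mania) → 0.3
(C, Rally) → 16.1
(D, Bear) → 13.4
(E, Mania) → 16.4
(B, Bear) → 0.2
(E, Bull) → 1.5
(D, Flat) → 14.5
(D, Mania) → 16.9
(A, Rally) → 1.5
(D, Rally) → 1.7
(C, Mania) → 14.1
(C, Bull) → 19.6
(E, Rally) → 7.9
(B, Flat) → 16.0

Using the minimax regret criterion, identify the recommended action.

Column bests: Bear=15.7, Flat=16.0, Bull=19.6, Rally=16.1, Mania=16.9.
A regrets: 2.8, 0.6, 0.2, 14.6, 16.6 → max 16.6
B regrets: 15.5, 0.0, 5.8, 10.3, 15.7 → max 15.7
C regrets: 0.0, 12.2, 0.0, 0.0, 2.8 → max 12.2
D regrets: 2.3, 1.5, 1.4, 14.4, 0.0 → max 14.4
E regrets: 3.3, 3.8, 18.1, 8.2, 0.5 → max 18.1
Smallest max regret = 12.2 → C.

C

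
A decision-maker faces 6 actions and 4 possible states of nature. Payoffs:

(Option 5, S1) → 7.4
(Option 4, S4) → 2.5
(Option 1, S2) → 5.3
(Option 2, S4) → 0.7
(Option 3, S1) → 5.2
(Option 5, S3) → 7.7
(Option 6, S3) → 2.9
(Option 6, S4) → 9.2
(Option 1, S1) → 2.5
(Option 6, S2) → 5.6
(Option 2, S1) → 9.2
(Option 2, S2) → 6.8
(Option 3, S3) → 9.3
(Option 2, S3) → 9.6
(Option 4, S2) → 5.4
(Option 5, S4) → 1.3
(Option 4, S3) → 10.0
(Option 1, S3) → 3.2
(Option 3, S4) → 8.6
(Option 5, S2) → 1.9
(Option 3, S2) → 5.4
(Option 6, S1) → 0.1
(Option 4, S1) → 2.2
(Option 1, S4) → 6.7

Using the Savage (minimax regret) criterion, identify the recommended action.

Option 3

Column bests: S1=9.2, S2=6.8, S3=10.0, S4=9.2.
Option 1 regrets: 6.7, 1.5, 6.8, 2.5 → max 6.8
Option 2 regrets: 0.0, 0.0, 0.4, 8.5 → max 8.5
Option 3 regrets: 4.0, 1.4, 0.7, 0.6 → max 4.0
Option 4 regrets: 7.0, 1.4, 0.0, 6.7 → max 7.0
Option 5 regrets: 1.8, 4.9, 2.3, 7.9 → max 7.9
Option 6 regrets: 9.1, 1.2, 7.1, 0.0 → max 9.1
Smallest max regret = 4.0 → Option 3.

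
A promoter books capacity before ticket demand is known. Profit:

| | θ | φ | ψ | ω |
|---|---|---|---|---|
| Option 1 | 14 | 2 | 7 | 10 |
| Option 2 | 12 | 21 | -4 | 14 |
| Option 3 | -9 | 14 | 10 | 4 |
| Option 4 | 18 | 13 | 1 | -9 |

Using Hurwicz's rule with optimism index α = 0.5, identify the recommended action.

Option 2

Option 1: 0.5·14 + 0.5·2 = 8
Option 2: 0.5·21 + 0.5·(-4) = 8.5
Option 3: 0.5·14 + 0.5·(-9) = 2.5
Option 4: 0.5·18 + 0.5·(-9) = 4.5
Highest Hurwicz score = 8.5 → Option 2.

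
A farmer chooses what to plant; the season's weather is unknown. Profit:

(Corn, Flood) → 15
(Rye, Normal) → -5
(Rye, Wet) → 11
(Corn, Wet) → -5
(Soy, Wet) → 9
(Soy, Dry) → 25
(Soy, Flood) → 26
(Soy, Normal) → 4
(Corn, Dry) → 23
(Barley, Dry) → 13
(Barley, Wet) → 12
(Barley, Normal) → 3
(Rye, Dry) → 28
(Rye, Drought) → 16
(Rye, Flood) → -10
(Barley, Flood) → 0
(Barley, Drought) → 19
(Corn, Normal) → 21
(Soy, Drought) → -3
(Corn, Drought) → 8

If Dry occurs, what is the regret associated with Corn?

Best payoff under Dry is 28.
Regret = 28 − 23 = 5.

5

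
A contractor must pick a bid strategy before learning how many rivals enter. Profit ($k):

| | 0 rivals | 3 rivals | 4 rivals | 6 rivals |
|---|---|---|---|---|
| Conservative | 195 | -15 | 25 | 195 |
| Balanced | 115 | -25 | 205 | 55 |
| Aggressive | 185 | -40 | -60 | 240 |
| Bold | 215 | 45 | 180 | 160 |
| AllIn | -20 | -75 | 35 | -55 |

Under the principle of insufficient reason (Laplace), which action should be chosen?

Bold

Row averages: Conservative=100, Balanced=87.5, Aggressive=81.25, Bold=150, AllIn=-28.75
Highest average = 150 → Bold.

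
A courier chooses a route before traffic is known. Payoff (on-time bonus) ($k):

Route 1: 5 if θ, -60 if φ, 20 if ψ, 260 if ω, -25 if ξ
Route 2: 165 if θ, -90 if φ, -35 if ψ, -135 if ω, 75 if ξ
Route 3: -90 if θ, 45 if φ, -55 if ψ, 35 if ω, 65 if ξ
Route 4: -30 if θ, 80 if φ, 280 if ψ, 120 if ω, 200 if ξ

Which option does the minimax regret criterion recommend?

Column bests: θ=165, φ=80, ψ=280, ω=260, ξ=200.
Route 1 regrets: 160, 140, 260, 0, 225 → max 260
Route 2 regrets: 0, 170, 315, 395, 125 → max 395
Route 3 regrets: 255, 35, 335, 225, 135 → max 335
Route 4 regrets: 195, 0, 0, 140, 0 → max 195
Smallest max regret = 195 → Route 4.

Route 4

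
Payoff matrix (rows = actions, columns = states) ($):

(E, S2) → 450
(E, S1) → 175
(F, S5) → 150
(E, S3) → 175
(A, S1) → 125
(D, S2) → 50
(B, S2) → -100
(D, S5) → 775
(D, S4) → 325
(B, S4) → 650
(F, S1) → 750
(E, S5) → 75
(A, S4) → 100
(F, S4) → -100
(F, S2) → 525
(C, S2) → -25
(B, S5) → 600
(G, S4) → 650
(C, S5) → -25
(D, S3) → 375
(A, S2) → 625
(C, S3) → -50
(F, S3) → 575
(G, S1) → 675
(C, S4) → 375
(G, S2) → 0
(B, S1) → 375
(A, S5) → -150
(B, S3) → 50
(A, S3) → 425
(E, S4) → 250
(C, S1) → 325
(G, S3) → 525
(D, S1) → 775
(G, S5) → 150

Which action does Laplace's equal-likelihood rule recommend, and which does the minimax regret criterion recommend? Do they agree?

Row averages: A=225, B=315, C=120, D=460, E=225, F=380, G=400
Highest average = 460 → D.
Column bests: S1=775, S2=625, S3=575, S4=650, S5=775.
A regrets: 650, 0, 150, 550, 925 → max 925
B regrets: 400, 725, 525, 0, 175 → max 725
C regrets: 450, 650, 625, 275, 800 → max 800
D regrets: 0, 575, 200, 325, 0 → max 575
E regrets: 600, 175, 400, 400, 700 → max 700
F regrets: 25, 100, 0, 750, 625 → max 750
G regrets: 100, 625, 50, 0, 625 → max 625
Smallest max regret = 575 → D.

laplace → D; minimax regret → D (agree)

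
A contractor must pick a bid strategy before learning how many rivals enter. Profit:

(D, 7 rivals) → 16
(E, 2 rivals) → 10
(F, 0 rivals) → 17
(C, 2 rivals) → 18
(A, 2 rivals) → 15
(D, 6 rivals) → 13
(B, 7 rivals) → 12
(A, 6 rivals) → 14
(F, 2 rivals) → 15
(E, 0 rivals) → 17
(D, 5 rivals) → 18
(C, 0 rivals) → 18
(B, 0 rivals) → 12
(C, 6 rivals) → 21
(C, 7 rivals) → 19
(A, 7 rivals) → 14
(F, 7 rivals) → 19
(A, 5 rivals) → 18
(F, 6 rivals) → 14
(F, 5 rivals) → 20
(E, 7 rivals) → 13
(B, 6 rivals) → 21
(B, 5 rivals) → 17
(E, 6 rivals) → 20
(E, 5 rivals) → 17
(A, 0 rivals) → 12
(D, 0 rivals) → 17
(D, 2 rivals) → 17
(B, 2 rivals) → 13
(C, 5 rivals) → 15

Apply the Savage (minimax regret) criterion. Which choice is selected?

C

Column bests: 0 rivals=18, 2 rivals=18, 5 rivals=20, 6 rivals=21, 7 rivals=19.
A regrets: 6, 3, 2, 7, 5 → max 7
B regrets: 6, 5, 3, 0, 7 → max 7
C regrets: 0, 0, 5, 0, 0 → max 5
D regrets: 1, 1, 2, 8, 3 → max 8
E regrets: 1, 8, 3, 1, 6 → max 8
F regrets: 1, 3, 0, 7, 0 → max 7
Smallest max regret = 5 → C.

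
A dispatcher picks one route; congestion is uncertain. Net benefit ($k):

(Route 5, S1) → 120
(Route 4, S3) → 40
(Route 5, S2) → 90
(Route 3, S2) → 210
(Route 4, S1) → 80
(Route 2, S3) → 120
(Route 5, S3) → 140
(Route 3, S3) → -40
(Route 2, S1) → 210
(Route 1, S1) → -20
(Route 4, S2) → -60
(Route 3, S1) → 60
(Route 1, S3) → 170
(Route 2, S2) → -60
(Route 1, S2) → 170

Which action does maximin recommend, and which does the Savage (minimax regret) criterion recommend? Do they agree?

maximin → Route 5; minimax regret → Route 5 (agree)

Row minima: Route 1=-20, Route 2=-60, Route 3=-40, Route 4=-60, Route 5=90
Best worst-case = 90 → Route 5.
Column bests: S1=210, S2=210, S3=170.
Route 1 regrets: 230, 40, 0 → max 230
Route 2 regrets: 0, 270, 50 → max 270
Route 3 regrets: 150, 0, 210 → max 210
Route 4 regrets: 130, 270, 130 → max 270
Route 5 regrets: 90, 120, 30 → max 120
Smallest max regret = 120 → Route 5.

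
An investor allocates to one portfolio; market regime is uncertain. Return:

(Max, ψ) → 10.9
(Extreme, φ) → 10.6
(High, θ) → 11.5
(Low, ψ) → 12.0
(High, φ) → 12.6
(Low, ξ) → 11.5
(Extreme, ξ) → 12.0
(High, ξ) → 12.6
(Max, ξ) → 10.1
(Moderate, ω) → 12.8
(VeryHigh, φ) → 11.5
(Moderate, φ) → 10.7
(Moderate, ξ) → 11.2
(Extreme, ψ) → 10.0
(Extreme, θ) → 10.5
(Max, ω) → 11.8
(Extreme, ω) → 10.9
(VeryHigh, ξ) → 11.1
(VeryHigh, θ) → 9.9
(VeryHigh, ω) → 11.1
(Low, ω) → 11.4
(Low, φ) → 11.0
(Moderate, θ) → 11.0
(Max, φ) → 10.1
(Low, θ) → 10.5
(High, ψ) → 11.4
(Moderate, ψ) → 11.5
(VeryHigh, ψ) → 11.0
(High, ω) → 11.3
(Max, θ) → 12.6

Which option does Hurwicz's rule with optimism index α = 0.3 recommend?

Low: 0.3·12.0 + 0.7·10.5 = 10.95
Moderate: 0.3·12.8 + 0.7·10.7 = 11.33
High: 0.3·12.6 + 0.7·11.3 = 11.69
VeryHigh: 0.3·11.5 + 0.7·9.9 = 10.38
Extreme: 0.3·12.0 + 0.7·10.0 = 10.6
Max: 0.3·12.6 + 0.7·10.1 = 10.85
Highest Hurwicz score = 11.69 → High.

High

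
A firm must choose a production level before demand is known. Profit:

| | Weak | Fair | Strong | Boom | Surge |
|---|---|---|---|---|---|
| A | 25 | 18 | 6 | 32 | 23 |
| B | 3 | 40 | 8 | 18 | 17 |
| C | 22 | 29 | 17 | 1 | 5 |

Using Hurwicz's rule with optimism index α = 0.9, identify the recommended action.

B

A: 0.9·32 + 0.1·6 = 29.4
B: 0.9·40 + 0.1·3 = 36.3
C: 0.9·29 + 0.1·1 = 26.2
Highest Hurwicz score = 36.3 → B.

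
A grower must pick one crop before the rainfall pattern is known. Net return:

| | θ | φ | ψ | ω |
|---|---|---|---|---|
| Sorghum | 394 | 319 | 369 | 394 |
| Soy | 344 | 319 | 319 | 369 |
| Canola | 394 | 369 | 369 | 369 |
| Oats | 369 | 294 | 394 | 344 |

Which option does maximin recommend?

Row minima: Sorghum=319, Soy=319, Canola=369, Oats=294
Best worst-case = 369 → Canola.

Canola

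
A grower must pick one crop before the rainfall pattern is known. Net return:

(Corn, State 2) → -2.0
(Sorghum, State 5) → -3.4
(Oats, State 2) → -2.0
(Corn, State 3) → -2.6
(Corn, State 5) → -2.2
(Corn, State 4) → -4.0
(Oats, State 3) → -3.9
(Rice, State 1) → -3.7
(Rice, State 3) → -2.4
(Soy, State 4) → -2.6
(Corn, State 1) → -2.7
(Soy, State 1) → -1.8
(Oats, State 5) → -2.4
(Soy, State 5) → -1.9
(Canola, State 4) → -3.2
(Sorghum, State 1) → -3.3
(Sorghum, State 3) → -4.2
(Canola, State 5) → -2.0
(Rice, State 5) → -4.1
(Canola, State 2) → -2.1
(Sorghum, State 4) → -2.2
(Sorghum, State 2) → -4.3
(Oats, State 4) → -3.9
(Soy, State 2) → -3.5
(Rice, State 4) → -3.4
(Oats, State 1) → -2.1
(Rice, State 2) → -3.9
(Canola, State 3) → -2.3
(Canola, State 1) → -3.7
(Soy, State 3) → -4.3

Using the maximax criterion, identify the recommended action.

Soy

Row maxima: Sorghum=-2.2, Rice=-2.4, Corn=-2.0, Oats=-2.0, Canola=-2.0, Soy=-1.8
Best best-case = -1.8 → Soy.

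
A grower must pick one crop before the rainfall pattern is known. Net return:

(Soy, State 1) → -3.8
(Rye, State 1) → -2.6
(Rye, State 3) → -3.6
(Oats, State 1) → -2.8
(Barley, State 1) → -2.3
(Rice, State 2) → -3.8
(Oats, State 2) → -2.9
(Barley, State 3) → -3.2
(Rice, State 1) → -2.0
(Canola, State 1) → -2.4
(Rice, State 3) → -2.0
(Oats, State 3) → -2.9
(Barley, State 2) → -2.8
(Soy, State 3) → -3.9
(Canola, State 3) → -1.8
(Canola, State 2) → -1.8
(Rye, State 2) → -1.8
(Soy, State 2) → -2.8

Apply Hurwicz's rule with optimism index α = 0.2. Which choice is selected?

Canola

Rye: 0.2·(-1.8) + 0.8·(-3.6) = -3.24
Barley: 0.2·(-2.3) + 0.8·(-3.2) = -3.02
Canola: 0.2·(-1.8) + 0.8·(-2.4) = -2.28
Oats: 0.2·(-2.8) + 0.8·(-2.9) = -2.88
Soy: 0.2·(-2.8) + 0.8·(-3.9) = -3.68
Rice: 0.2·(-2.0) + 0.8·(-3.8) = -3.44
Highest Hurwicz score = -2.28 → Canola.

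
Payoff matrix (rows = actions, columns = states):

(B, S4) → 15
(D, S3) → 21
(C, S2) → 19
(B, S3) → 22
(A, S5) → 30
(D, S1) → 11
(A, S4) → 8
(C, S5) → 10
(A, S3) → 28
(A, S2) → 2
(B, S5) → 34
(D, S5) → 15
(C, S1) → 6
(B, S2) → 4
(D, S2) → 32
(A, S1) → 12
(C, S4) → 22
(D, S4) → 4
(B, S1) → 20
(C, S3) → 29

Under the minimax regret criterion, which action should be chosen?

D

Column bests: S1=20, S2=32, S3=29, S4=22, S5=34.
A regrets: 8, 30, 1, 14, 4 → max 30
B regrets: 0, 28, 7, 7, 0 → max 28
C regrets: 14, 13, 0, 0, 24 → max 24
D regrets: 9, 0, 8, 18, 19 → max 19
Smallest max regret = 19 → D.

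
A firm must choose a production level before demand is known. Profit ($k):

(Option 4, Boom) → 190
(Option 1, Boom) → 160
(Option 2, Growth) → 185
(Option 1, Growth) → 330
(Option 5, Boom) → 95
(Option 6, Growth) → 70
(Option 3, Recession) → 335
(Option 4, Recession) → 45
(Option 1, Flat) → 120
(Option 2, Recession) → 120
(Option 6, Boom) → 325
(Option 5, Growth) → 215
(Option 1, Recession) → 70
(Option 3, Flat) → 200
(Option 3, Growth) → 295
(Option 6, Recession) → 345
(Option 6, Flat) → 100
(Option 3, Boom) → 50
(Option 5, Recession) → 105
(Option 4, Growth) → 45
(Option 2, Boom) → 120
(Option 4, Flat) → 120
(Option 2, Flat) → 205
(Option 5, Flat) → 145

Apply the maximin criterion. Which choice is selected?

Row minima: Option 1=70, Option 2=120, Option 3=50, Option 4=45, Option 5=95, Option 6=70
Best worst-case = 120 → Option 2.

Option 2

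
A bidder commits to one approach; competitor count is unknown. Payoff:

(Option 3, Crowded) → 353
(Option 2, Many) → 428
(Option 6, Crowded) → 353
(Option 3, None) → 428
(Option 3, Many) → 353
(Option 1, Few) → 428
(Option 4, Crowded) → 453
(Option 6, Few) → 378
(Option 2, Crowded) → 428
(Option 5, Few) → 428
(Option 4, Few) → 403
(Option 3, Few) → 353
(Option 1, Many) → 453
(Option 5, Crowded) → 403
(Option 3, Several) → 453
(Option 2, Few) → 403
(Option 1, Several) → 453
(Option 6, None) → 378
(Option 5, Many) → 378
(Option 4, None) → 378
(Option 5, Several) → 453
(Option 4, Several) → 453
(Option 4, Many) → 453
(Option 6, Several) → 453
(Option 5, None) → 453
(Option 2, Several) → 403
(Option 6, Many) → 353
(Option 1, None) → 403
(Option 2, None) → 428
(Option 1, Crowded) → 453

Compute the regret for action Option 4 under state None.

75

Best payoff under None is 453.
Regret = 453 − 378 = 75.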